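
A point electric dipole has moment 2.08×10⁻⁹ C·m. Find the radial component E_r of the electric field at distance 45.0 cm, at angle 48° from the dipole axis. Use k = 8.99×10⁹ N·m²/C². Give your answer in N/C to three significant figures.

E_r ≈ 275 N/C

For a dipole, E_r = (2kp cosθ)/r³.
kp/r³ = (8.99×10⁹)(2.08×10⁻⁹)/(0.450)³ = 205.2 N/C.
E_r = 2·205.2·cos48° = 274.6 N/C.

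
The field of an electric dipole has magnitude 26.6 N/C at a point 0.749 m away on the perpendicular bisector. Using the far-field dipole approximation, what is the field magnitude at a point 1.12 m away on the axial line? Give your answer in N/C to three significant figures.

Dipole fields scale as 1/r³ in the far field.
The axial field is twice the equatorial field at the same r, so the geometry factor is 2/1.
E₂ = E₁ · (2/1) · (r₁/r₂)³ = 26.6 · 2 · (0.749/1.12)³.
(r₁/r₂)³ = (0.6687)³ = 0.2991.
E₂ ≈ 15.91 N/C.

E ≈ 15.9 N/C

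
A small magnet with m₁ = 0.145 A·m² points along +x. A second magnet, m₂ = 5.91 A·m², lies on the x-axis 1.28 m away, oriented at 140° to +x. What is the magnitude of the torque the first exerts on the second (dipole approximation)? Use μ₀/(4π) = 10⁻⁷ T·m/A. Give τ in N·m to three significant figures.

Dipole B is on the axis of dipole A, so B₁ there is axial: B₁ = (μ₀/4π)·2m₁/r³ along +x.
B₁ = 2(10⁻⁷)(0.145)/(1.28)³ = 1.383×10⁻⁸ T.
τ = m₂ B₁ sinθ.
τ = (5.91)(1.383×10⁻⁸)·sin140° = 5.253×10⁻⁸ N·m.

τ ≈ 5.25×10⁻⁸ N·m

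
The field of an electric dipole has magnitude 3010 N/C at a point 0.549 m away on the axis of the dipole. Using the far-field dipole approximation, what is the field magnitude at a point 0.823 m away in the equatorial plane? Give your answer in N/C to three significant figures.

E ≈ 447 N/C

Dipole fields scale as 1/r³ in the far field.
The axial field is twice the equatorial field at the same r, so the geometry factor is 1/2.
E₂ = E₁ · (1/2) · (r₁/r₂)³ = 3010 · 0.5 · (0.549/0.823)³.
(r₁/r₂)³ = (0.6671)³ = 0.2968.
E₂ ≈ 446.7 N/C.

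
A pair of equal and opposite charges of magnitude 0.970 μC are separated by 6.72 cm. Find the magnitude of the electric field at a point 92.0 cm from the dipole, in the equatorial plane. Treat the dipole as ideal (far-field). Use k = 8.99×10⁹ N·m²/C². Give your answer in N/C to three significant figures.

E ≈ 753 N/C

Dipole moment p = qd = (9.70×10⁻⁷ C)(0.0672 m) = 6.518×10⁻⁸ C·m.
In the equatorial plane E = kp/r³.
E = (8.99×10⁹)(6.518×10⁻⁸) / (0.920)³ = 752.5 N/C.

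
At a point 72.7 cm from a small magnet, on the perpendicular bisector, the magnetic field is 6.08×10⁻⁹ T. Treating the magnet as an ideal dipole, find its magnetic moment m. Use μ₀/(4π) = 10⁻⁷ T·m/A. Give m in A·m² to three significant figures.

m ≈ 0.0234 A·m²

In the equatorial plane B = (μ₀/4π)·m/r³, so m = Br³·4π/(μ₀).
m = (6.08×10⁻⁹)·(0.727)³ / (10⁻⁷) = 0.02336 A·m².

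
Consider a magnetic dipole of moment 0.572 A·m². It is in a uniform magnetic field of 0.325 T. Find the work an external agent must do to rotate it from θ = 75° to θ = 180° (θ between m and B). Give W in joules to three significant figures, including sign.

W ≈ 0.234 J

W_ext = ΔU = −mB cosθ₂ + mB cosθ₁ = mB(cosθ₁ − cosθ₂).
W = (0.572)(0.325)·(cos75° − cos180°) = (0.1859)·(+1.2588) = 0.2340 J.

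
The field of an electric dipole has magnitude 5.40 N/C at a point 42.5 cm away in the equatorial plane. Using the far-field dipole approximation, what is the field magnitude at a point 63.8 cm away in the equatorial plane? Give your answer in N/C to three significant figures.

Dipole fields scale as 1/r³ in the far field; the geometry is the same at both points.
E₂ = E₁ · (r₁/r₂)³ = 5.40 · (42.5/63.8)³.
(r₁/r₂)³ = (0.6661)³ = 0.2956.
E₂ ≈ 1.596 N/C.

E ≈ 1.60 N/C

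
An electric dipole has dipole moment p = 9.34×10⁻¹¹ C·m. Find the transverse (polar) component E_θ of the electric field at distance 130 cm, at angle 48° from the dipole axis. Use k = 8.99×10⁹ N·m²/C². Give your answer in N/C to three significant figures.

For a dipole, E_θ = (kp sinθ)/r³.
kp/r³ = (8.99×10⁹)(9.34×10⁻¹¹)/(1.30)³ = 0.3822 N/C.
E_θ = 0.3822·sin48° = 0.2840 N/C.

E_θ ≈ 0.284 N/C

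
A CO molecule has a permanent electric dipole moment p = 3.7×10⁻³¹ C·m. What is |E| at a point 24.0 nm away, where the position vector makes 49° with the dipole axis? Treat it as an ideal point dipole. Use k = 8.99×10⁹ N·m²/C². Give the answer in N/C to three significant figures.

At angle θ the dipole field magnitude is E = (kp/r³)·√(1 + 3cos²θ).
kp/r³ = (8.99×10⁹)(3.70×10⁻³¹) / (2.40×10⁻⁸)³ = 240.6 N/C.
√(1 + 3cos²49°) = √(1 + 3·0.4304) = √2.2912 ≈ 1.5137.
E ≈ 240.6 × 1.514 = 364.2 N/C.

E ≈ 364 N/C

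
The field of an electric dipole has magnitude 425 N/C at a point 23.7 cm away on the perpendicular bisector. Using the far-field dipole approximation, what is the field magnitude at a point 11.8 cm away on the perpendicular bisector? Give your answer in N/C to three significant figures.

E ≈ 3440 N/C

Dipole fields scale as 1/r³ in the far field; the geometry is the same at both points.
E₂ = E₁ · (r₁/r₂)³ = 425 · (23.7/11.8)³.
(r₁/r₂)³ = (2.008)³ = 8.102.
E₂ ≈ 3443 N/C.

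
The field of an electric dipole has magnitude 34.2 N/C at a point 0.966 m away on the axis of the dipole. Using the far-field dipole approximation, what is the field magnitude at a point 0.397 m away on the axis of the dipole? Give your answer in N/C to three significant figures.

Dipole fields scale as 1/r³ in the far field; the geometry is the same at both points.
E₂ = E₁ · (r₁/r₂)³ = 34.2 · (0.966/0.397)³.
(r₁/r₂)³ = (2.433)³ = 14.41.
E₂ ≈ 492.7 N/C.

E ≈ 493 N/C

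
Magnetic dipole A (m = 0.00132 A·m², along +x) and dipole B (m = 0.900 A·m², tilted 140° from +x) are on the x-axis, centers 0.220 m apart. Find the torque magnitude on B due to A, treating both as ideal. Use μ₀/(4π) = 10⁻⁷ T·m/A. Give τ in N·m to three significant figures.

τ ≈ 1.43×10⁻⁸ N·m

Dipole B is on the axis of dipole A, so B₁ there is axial: B₁ = (μ₀/4π)·2m₁/r³ along +x.
B₁ = 2(10⁻⁷)(0.00132)/(0.220)³ = 2.479×10⁻⁸ T.
τ = m₂ B₁ sinθ.
τ = (0.900)(2.479×10⁻⁸)·sin140° = 1.434×10⁻⁸ N·m.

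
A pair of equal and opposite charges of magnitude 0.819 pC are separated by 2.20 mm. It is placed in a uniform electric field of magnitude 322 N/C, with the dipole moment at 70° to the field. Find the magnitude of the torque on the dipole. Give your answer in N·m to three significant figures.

Dipole moment p = qd = (8.19×10⁻¹³ C)(0.00220 m) = 1.802×10⁻¹⁵ C·m.
Torque on an electric dipole: τ = pE sinθ.
τ = (1.802×10⁻¹⁵)(322)·sin70° = 5.453×10⁻¹³ N·m.

τ ≈ 5.45×10⁻¹³ N·m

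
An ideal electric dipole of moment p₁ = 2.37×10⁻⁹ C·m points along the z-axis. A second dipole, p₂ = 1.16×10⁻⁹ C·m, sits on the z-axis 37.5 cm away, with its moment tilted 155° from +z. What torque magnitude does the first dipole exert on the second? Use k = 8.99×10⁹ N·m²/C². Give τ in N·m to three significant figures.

The second dipole sits on the axis of the first, so the field there is axial: E₁ = 2kp₁/r³ along +z.
E₁ = 2(8.99×10⁹)(2.37×10⁻⁹)/(0.375)³ = 808.1 N/C.
Torque on the second dipole: τ = p₂ E₁ sinθ.
τ = (1.16×10⁻⁹)(808.1)·sin155° = 3.961×10⁻⁷ N·m.

τ ≈ 3.96×10⁻⁷ N·m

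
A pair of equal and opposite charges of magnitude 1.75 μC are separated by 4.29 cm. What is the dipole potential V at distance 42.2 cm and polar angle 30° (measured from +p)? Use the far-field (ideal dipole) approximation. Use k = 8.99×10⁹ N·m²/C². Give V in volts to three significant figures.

V ≈ 3280 V

Dipole moment p = qd = (1.75×10⁻⁶ C)(0.0429 m) = 7.508×10⁻⁸ C·m.
The dipole potential is V = kp cosθ / r².
V = (8.99×10⁹)(7.508×10⁻⁸)·cos30° / (0.422)² = 3282 V.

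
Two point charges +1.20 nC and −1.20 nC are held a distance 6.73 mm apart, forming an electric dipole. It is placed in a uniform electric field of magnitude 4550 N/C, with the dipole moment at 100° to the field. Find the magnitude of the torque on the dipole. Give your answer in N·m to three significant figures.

Dipole moment p = qd = (1.20×10⁻⁹ C)(0.00673 m) = 8.076×10⁻¹² C·m.
Torque on an electric dipole: τ = pE sinθ.
τ = (8.076×10⁻¹²)(4550)·sin100° = 3.619×10⁻⁸ N·m.

τ ≈ 3.62×10⁻⁸ N·m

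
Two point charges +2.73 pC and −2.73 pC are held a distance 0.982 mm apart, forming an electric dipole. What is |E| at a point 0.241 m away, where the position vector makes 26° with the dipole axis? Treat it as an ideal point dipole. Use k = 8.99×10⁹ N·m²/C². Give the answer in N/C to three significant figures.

E ≈ 0.00319 N/C

Dipole moment p = qd = (2.73×10⁻¹² C)(9.82×10⁻⁴ m) = 2.681×10⁻¹⁵ C·m.
At angle θ the dipole field magnitude is E = (kp/r³)·√(1 + 3cos²θ).
kp/r³ = (8.99×10⁹)(2.681×10⁻¹⁵) / (0.241)³ = 0.001722 N/C.
√(1 + 3cos²26°) = √(1 + 3·0.8078) = √3.4235 ≈ 1.8503.
E ≈ 0.001722 × 1.850 = 0.003186 N/C.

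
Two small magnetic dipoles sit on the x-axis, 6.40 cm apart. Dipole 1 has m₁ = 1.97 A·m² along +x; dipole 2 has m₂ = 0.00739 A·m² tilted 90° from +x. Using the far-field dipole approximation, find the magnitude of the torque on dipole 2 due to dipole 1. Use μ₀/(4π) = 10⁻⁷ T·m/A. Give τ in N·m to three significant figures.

τ ≈ 1.11×10⁻⁵ N·m

Dipole B is on the axis of dipole A, so B₁ there is axial: B₁ = (μ₀/4π)·2m₁/r³ along +x.
B₁ = 2(10⁻⁷)(1.97)/(0.0640)³ = 0.001503 T.
τ = m₂ B₁ sinθ.
τ = (0.00739)(0.001503)·sin90° = 1.111×10⁻⁵ N·m.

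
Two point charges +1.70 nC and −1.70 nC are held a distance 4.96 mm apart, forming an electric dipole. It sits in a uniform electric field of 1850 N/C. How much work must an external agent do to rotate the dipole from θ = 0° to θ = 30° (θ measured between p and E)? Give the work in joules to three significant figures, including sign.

Dipole moment p = qd = (1.70×10⁻⁹ C)(0.00496 m) = 8.432×10⁻¹² C·m.
W_ext = ΔU = U(θ₂) − U(θ₁) = −pE cosθ₂ − (−pE cosθ₁) = pE(cosθ₁ − cosθ₂).
W = (8.432×10⁻¹²)(1850)·(cos0° − cos30°) = (1.560×10⁻⁸)·(+0.1340) = 2.090×10⁻⁹ J.

W ≈ 2.09×10⁻⁹ J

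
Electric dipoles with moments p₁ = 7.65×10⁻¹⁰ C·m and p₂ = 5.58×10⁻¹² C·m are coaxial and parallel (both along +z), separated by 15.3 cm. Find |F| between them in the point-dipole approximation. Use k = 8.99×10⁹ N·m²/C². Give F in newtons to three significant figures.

F ≈ 4.20×10⁻⁷ N

On-axis field of dipole 1 at distance r: E = 2kp₁/r³. Force on dipole 2 is F = p₂·dE/dr (gradient along axis).
dE/dr = −6kp₁/r⁴, so |F| = 6kp₁p₂/r⁴ (attractive for aligned moments).
F = 6(8.99×10⁹)(7.65×10⁻¹⁰)(5.58×10⁻¹²)/(0.153)⁴ = 4.202×10⁻⁷ N.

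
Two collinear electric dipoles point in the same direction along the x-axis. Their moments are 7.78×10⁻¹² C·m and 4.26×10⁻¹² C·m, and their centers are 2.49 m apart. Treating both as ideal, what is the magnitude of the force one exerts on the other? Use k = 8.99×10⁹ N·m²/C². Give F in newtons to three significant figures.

On-axis field of dipole 1 at distance r: E = 2kp₁/r³. Force on dipole 2 is F = p₂·dE/dr (gradient along axis).
dE/dr = −6kp₁/r⁴, so |F| = 6kp₁p₂/r⁴ (attractive for aligned moments).
F = 6(8.99×10⁹)(7.78×10⁻¹²)(4.26×10⁻¹²)/(2.49)⁴ = 4.651×10⁻¹⁴ N.

F ≈ 4.65×10⁻¹⁴ N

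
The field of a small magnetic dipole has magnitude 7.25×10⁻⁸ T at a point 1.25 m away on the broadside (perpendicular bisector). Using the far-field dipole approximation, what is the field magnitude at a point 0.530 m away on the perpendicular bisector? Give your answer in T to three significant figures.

Dipole fields scale as 1/r³ in the far field; the geometry is the same at both points.
B₂ = B₁ · (r₁/r₂)³ = 7.25×10⁻⁸ · (1.25/0.530)³.
(r₁/r₂)³ = (2.358)³ = 13.12.
B₂ ≈ 9.511×10⁻⁷ T.

B ≈ 9.51×10⁻⁷ T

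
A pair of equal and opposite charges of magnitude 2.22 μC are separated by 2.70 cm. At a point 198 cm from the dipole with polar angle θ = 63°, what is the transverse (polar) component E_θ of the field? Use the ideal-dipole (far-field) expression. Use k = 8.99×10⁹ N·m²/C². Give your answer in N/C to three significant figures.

E_θ ≈ 61.9 N/C

Dipole moment p = qd = (2.22×10⁻⁶ C)(0.0270 m) = 5.994×10⁻⁸ C·m.
For a dipole, E_θ = (kp sinθ)/r³.
kp/r³ = (8.99×10⁹)(5.994×10⁻⁸)/(1.98)³ = 69.42 N/C.
E_θ = 69.42·sin63° = 61.85 N/C.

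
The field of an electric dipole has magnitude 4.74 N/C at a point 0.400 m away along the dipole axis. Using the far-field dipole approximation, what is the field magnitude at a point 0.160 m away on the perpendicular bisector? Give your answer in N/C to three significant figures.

E ≈ 37.0 N/C

Dipole fields scale as 1/r³ in the far field.
The axial field is twice the equatorial field at the same r, so the geometry factor is 1/2.
E₂ = E₁ · (1/2) · (r₁/r₂)³ = 4.74 · 0.5 · (0.400/0.160)³.
(r₁/r₂)³ = (2.5)³ = 15.62.
E₂ ≈ 37.03 N/C.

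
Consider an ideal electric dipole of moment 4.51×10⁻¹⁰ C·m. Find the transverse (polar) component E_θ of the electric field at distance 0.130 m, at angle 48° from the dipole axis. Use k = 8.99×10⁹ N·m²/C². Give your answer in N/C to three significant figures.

For a dipole, E_θ = (kp sinθ)/r³.
kp/r³ = (8.99×10⁹)(4.51×10⁻¹⁰)/(0.130)³ = 1845 N/C.
E_θ = 1845·sin48° = 1371 N/C.

E_θ ≈ 1370 N/C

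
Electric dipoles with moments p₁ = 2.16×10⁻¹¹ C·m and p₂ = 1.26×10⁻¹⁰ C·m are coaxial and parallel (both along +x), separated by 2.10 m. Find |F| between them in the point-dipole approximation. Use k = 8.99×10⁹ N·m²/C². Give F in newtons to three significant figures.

On-axis field of dipole 1 at distance r: E = 2kp₁/r³. Force on dipole 2 is F = p₂·dE/dr (gradient along axis).
dE/dr = −6kp₁/r⁴, so |F| = 6kp₁p₂/r⁴ (attractive for aligned moments).
F = 6(8.99×10⁹)(2.16×10⁻¹¹)(1.26×10⁻¹⁰)/(2.10)⁴ = 7.548×10⁻¹² N.

F ≈ 7.55×10⁻¹² N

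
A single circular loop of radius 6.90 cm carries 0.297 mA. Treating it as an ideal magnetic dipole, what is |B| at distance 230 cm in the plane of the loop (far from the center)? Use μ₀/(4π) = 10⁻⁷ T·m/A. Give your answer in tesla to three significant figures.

Magnetic moment m = IA = Iπa² = (2.97×10⁻⁴)·π·(0.0690)² = 4.442×10⁻⁶ A·m².
In the equatorial plane B = (μ₀/4π)·m/r³ (half the axial value).
B = (10⁻⁷)·(4.442×10⁻⁶) / (2.30)³ = 3.651×10⁻¹⁴ T.

B ≈ 3.65×10⁻¹⁴ T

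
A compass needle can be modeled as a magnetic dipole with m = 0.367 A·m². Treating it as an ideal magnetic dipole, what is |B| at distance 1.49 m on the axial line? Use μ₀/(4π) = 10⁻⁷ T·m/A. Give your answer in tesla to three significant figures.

B ≈ 2.22×10⁻⁸ T

On axis B = (μ₀/4π)·2m/r³.
B = 2·(10⁻⁷)·(0.367) / (1.49)³ = 2.219×10⁻⁸ T.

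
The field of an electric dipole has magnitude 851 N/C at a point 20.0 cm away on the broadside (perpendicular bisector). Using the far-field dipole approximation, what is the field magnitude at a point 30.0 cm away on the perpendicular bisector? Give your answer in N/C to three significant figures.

E ≈ 252 N/C

Dipole fields scale as 1/r³ in the far field; the geometry is the same at both points.
E₂ = E₁ · (r₁/r₂)³ = 851 · (20.0/30.0)³.
(r₁/r₂)³ = (0.6667)³ = 0.2963.
E₂ ≈ 252.1 N/C.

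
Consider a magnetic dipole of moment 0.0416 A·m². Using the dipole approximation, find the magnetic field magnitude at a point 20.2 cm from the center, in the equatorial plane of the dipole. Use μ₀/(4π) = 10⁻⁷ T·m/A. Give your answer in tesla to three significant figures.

B ≈ 5.05×10⁻⁷ T

In the equatorial plane B = (μ₀/4π)·m/r³ (half the axial value).
B = (10⁻⁷)·(0.0416) / (0.202)³ = 5.047×10⁻⁷ T.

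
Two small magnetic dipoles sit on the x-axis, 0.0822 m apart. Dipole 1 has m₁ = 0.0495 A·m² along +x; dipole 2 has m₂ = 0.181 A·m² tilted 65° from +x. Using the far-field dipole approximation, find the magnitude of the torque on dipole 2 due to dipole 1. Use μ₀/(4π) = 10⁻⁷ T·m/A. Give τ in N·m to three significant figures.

Dipole B is on the axis of dipole A, so B₁ there is axial: B₁ = (μ₀/4π)·2m₁/r³ along +x.
B₁ = 2(10⁻⁷)(0.0495)/(0.0822)³ = 1.782×10⁻⁵ T.
τ = m₂ B₁ sinθ.
τ = (0.181)(1.782×10⁻⁵)·sin65° = 2.924×10⁻⁶ N·m.

τ ≈ 2.92×10⁻⁶ N·m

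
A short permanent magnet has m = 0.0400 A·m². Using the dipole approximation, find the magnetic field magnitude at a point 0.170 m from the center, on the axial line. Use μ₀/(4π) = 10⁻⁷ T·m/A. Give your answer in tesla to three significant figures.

B ≈ 1.63×10⁻⁶ T

On axis B = (μ₀/4π)·2m/r³.
B = 2·(10⁻⁷)·(0.0400) / (0.170)³ = 1.628×10⁻⁶ T.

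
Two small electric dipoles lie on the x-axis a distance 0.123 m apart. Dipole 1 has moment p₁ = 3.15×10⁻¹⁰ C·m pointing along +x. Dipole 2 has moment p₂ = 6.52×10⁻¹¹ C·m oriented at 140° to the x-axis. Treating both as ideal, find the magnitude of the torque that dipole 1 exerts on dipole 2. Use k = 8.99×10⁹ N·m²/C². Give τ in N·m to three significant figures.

τ ≈ 1.28×10⁻⁷ N·m

The second dipole sits on the axis of the first, so the field there is axial: E₁ = 2kp₁/r³ along +x.
E₁ = 2(8.99×10⁹)(3.15×10⁻¹⁰)/(0.123)³ = 3044 N/C.
Torque on the second dipole: τ = p₂ E₁ sinθ.
τ = (6.52×10⁻¹¹)(3044)·sin140° = 1.276×10⁻⁷ N·m.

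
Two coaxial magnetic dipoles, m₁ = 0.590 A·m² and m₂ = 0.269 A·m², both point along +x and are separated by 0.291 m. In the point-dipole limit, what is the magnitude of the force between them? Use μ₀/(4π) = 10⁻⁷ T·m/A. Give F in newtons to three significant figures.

F ≈ 1.33×10⁻⁵ N

On-axis B of dipole 1: B = (μ₀/4π)·2m₁/r³. Force on dipole 2: F = m₂·dB/dr.
dB/dr = −(μ₀/4π)·6m₁/r⁴, so |F| = (μ₀/4π)·6m₁m₂/r⁴.
F = 6(10⁻⁷)(0.590)(0.269)/(0.291)⁴ = 1.328×10⁻⁵ N.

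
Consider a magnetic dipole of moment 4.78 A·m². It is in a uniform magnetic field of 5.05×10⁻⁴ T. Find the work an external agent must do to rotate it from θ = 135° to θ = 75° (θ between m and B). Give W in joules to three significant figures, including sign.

W_ext = ΔU = −mB cosθ₂ + mB cosθ₁ = mB(cosθ₁ − cosθ₂).
W = (4.78)(5.05×10⁻⁴)·(cos135° − cos75°) = (0.002414)·(-0.9659) = -0.002332 J.

W ≈ -0.00233 J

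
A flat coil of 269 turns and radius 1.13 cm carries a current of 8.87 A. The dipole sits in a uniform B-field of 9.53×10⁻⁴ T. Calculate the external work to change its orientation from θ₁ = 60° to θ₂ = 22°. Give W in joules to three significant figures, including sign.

W ≈ -3.90×10⁻⁴ J

m = NIA = NIπa² = 269·(8.87)·π·(0.0113)² = 0.9572 A·m².
W_ext = ΔU = −mB cosθ₂ + mB cosθ₁ = mB(cosθ₁ − cosθ₂).
W = (0.9572)(9.53×10⁻⁴)·(cos60° − cos22°) = (9.122×10⁻⁴)·(-0.4272) = -3.897×10⁻⁴ J.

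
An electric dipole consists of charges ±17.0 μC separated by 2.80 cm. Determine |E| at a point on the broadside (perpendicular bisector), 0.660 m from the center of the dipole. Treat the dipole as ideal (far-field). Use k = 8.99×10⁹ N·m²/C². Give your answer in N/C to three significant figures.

Dipole moment p = qd = (1.70×10⁻⁵ C)(0.0280 m) = 4.76×10⁻⁷ C·m.
In the equatorial plane E = kp/r³.
E = (8.99×10⁹)(4.76×10⁻⁷) / (0.660)³ = 1.488×10⁴ N/C.

E ≈ 1.49×10⁴ N/C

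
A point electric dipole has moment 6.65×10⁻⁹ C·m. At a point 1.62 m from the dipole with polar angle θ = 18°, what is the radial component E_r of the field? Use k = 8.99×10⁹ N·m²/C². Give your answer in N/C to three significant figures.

For a dipole, E_r = (2kp cosθ)/r³.
kp/r³ = (8.99×10⁹)(6.65×10⁻⁹)/(1.62)³ = 14.06 N/C.
E_r = 2·14.06·cos18° = 26.75 N/C.

E_r ≈ 26.7 N/C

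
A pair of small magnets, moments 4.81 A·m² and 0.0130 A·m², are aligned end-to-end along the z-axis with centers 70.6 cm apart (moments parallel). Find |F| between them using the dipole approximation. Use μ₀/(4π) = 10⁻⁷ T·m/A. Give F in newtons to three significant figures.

On-axis B of dipole 1: B = (μ₀/4π)·2m₁/r³. Force on dipole 2: F = m₂·dB/dr.
dB/dr = −(μ₀/4π)·6m₁/r⁴, so |F| = (μ₀/4π)·6m₁m₂/r⁴.
F = 6(10⁻⁷)(4.81)(0.0130)/(0.706)⁴ = 1.510×10⁻⁷ N.

F ≈ 1.51×10⁻⁷ N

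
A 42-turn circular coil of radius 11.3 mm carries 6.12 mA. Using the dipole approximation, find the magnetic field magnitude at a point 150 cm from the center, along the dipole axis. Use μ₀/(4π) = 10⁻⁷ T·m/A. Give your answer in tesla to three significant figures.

B ≈ 6.11×10⁻¹² T

m = NIA = NIπa² = 42·(0.00612)·π·(0.0113)² = 1.031×10⁻⁴ A·m².
On axis B = (μ₀/4π)·2m/r³.
B = 2·(10⁻⁷)·(1.031×10⁻⁴) / (1.50)³ = 6.110×10⁻¹² T.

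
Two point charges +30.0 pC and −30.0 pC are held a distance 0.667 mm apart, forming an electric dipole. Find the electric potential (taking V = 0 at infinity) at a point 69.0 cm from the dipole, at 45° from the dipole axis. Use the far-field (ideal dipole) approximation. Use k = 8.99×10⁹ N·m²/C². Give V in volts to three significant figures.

V ≈ 2.67×10⁻⁴ V

Dipole moment p = qd = (3.00×10⁻¹¹ C)(6.67×10⁻⁴ m) = 2.001×10⁻¹⁴ C·m.
The dipole potential is V = kp cosθ / r².
V = (8.99×10⁹)(2.001×10⁻¹⁴)·cos45° / (0.690)² = 2.672×10⁻⁴ V.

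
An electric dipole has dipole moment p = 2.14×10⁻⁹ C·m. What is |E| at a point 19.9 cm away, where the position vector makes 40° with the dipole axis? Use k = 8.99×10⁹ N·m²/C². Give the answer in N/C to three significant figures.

E ≈ 4060 N/C

At angle θ the dipole field magnitude is E = (kp/r³)·√(1 + 3cos²θ).
kp/r³ = (8.99×10⁹)(2.14×10⁻⁹) / (0.199)³ = 2441 N/C.
√(1 + 3cos²40°) = √(1 + 3·0.5868) = √2.7605 ≈ 1.6615.
E ≈ 2441 × 1.661 = 4056 N/C.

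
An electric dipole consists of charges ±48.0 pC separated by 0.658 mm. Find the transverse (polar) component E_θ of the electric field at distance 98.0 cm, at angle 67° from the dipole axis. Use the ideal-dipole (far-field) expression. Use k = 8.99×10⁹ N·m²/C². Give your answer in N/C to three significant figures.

E_θ ≈ 2.78×10⁻⁴ N/C

Dipole moment p = qd = (4.80×10⁻¹¹ C)(6.58×10⁻⁴ m) = 3.158×10⁻¹⁴ C·m.
For a dipole, E_θ = (kp sinθ)/r³.
kp/r³ = (8.99×10⁹)(3.158×10⁻¹⁴)/(0.980)³ = 3.016×10⁻⁴ N/C.
E_θ = 3.016×10⁻⁴·sin67° = 2.777×10⁻⁴ N/C.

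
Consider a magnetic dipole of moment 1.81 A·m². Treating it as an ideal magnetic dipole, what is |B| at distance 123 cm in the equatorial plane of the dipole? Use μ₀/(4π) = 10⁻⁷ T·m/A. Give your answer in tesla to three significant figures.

B ≈ 9.73×10⁻⁸ T

In the equatorial plane B = (μ₀/4π)·m/r³ (half the axial value).
B = (10⁻⁷)·(1.81) / (1.23)³ = 9.727×10⁻⁸ T.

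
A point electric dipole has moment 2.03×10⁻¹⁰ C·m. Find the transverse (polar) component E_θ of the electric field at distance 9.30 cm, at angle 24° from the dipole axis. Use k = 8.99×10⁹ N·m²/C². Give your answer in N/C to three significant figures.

E_θ ≈ 923 N/C

For a dipole, E_θ = (kp sinθ)/r³.
kp/r³ = (8.99×10⁹)(2.03×10⁻¹⁰)/(0.0930)³ = 2269 N/C.
E_θ = 2269·sin24° = 922.8 N/C.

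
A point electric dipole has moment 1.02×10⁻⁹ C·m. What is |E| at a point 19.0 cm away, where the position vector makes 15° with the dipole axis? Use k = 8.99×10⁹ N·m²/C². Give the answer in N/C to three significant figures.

E ≈ 2610 N/C

At angle θ the dipole field magnitude is E = (kp/r³)·√(1 + 3cos²θ).
kp/r³ = (8.99×10⁹)(1.02×10⁻⁹) / (0.190)³ = 1337 N/C.
√(1 + 3cos²15°) = √(1 + 3·0.9330) = √3.7990 ≈ 1.9491.
E ≈ 1337 × 1.949 = 2606 N/C.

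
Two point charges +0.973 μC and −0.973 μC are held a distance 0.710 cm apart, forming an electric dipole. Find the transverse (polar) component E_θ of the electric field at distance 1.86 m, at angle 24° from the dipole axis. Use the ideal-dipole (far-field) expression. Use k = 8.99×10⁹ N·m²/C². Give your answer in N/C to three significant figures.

E_θ ≈ 3.93 N/C

Dipole moment p = qd = (9.73×10⁻⁷ C)(0.00710 m) = 6.908×10⁻⁹ C·m.
For a dipole, E_θ = (kp sinθ)/r³.
kp/r³ = (8.99×10⁹)(6.908×10⁻⁹)/(1.86)³ = 9.651 N/C.
E_θ = 9.651·sin24° = 3.925 N/C.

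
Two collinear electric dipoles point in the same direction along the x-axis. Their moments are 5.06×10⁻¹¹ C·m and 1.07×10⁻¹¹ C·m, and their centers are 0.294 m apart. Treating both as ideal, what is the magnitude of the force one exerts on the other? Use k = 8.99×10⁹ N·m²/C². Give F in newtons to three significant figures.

F ≈ 3.91×10⁻⁹ N

On-axis field of dipole 1 at distance r: E = 2kp₁/r³. Force on dipole 2 is F = p₂·dE/dr (gradient along axis).
dE/dr = −6kp₁/r⁴, so |F| = 6kp₁p₂/r⁴ (attractive for aligned moments).
F = 6(8.99×10⁹)(5.06×10⁻¹¹)(1.07×10⁻¹¹)/(0.294)⁴ = 3.909×10⁻⁹ N.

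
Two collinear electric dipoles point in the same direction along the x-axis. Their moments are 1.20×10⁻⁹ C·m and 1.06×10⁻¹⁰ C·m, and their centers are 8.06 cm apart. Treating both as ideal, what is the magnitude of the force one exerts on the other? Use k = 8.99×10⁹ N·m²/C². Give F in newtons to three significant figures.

On-axis field of dipole 1 at distance r: E = 2kp₁/r³. Force on dipole 2 is F = p₂·dE/dr (gradient along axis).
dE/dr = −6kp₁/r⁴, so |F| = 6kp₁p₂/r⁴ (attractive for aligned moments).
F = 6(8.99×10⁹)(1.20×10⁻⁹)(1.06×10⁻¹⁰)/(0.0806)⁴ = 1.626×10⁻⁴ N.

F ≈ 1.63×10⁻⁴ N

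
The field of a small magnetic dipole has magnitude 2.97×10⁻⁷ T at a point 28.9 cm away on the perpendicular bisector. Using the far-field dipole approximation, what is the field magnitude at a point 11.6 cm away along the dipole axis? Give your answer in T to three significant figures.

Dipole fields scale as 1/r³ in the far field.
The axial field is twice the equatorial field at the same r, so the geometry factor is 2/1.
B₂ = B₁ · (2/1) · (r₁/r₂)³ = 2.97×10⁻⁷ · 2 · (28.9/11.6)³.
(r₁/r₂)³ = (2.491)³ = 15.46.
B₂ ≈ 9.186×10⁻⁶ T.

B ≈ 9.19×10⁻⁶ T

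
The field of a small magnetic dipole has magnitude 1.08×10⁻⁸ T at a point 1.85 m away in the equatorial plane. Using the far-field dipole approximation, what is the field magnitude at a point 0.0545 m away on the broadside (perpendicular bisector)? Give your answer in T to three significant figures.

Dipole fields scale as 1/r³ in the far field; the geometry is the same at both points.
B₂ = B₁ · (r₁/r₂)³ = 1.08×10⁻⁸ · (1.85/0.0545)³.
(r₁/r₂)³ = (33.94)³ = 3.911e+04.
B₂ ≈ 4.224×10⁻⁴ T.

B ≈ 4.22×10⁻⁴ T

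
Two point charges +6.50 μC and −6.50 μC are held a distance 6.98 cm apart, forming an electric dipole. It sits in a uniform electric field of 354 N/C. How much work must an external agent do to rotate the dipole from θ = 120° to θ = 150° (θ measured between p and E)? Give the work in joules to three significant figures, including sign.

Dipole moment p = qd = (6.50×10⁻⁶ C)(0.0698 m) = 4.537×10⁻⁷ C·m.
W_ext = ΔU = U(θ₂) − U(θ₁) = −pE cosθ₂ − (−pE cosθ₁) = pE(cosθ₁ − cosθ₂).
W = (4.537×10⁻⁷)(354)·(cos120° − cos150°) = (1.606×10⁻⁴)·(+0.3660) = 5.879×10⁻⁵ J.

W ≈ 5.88×10⁻⁵ J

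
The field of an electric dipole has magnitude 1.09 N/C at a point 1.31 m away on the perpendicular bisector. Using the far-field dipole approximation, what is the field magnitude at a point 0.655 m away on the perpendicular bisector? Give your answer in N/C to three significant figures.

E ≈ 8.72 N/C

Dipole fields scale as 1/r³ in the far field; the geometry is the same at both points.
E₂ = E₁ · (r₁/r₂)³ = 1.09 · (1.31/0.655)³.
(r₁/r₂)³ = (2)³ = 8.
E₂ ≈ 8.720 N/C.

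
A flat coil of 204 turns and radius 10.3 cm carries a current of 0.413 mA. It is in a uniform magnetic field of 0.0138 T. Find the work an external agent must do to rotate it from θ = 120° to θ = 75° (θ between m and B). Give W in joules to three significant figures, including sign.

W ≈ -2.94×10⁻⁵ J

m = NIA = NIπa² = 204·(4.13×10⁻⁴)·π·(0.103)² = 0.002808 A·m².
W_ext = ΔU = −mB cosθ₂ + mB cosθ₁ = mB(cosθ₁ − cosθ₂).
W = (0.002808)(0.0138)·(cos120° − cos75°) = (3.875×10⁻⁵)·(-0.7588) = -2.940×10⁻⁵ J.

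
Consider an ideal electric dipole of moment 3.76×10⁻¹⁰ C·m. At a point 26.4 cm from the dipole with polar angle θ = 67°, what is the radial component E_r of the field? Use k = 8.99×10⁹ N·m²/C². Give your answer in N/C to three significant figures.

E_r ≈ 144 N/C

For a dipole, E_r = (2kp cosθ)/r³.
kp/r³ = (8.99×10⁹)(3.76×10⁻¹⁰)/(0.264)³ = 183.7 N/C.
E_r = 2·183.7·cos67° = 143.6 N/C.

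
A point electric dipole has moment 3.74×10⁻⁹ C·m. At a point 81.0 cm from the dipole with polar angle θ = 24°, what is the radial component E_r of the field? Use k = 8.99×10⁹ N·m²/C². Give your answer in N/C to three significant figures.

E_r ≈ 116 N/C

For a dipole, E_r = (2kp cosθ)/r³.
kp/r³ = (8.99×10⁹)(3.74×10⁻⁹)/(0.810)³ = 63.27 N/C.
E_r = 2·63.27·cos24° = 115.6 N/C.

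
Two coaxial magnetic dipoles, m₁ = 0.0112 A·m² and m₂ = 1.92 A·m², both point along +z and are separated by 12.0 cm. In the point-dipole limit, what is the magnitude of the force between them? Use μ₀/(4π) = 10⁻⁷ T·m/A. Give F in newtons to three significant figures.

F ≈ 6.22×10⁻⁵ N

On-axis B of dipole 1: B = (μ₀/4π)·2m₁/r³. Force on dipole 2: F = m₂·dB/dr.
dB/dr = −(μ₀/4π)·6m₁/r⁴, so |F| = (μ₀/4π)·6m₁m₂/r⁴.
F = 6(10⁻⁷)(0.0112)(1.92)/(0.120)⁴ = 6.222×10⁻⁵ N.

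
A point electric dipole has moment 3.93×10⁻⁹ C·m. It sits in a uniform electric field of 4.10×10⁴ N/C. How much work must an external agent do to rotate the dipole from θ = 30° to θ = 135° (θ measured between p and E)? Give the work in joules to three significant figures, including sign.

W_ext = ΔU = U(θ₂) − U(θ₁) = −pE cosθ₂ − (−pE cosθ₁) = pE(cosθ₁ − cosθ₂).
W = (3.93×10⁻⁹)(4.10×10⁴)·(cos30° − cos135°) = (1.611×10⁻⁴)·(+1.5731) = 2.535×10⁻⁴ J.

W ≈ 2.53×10⁻⁴ J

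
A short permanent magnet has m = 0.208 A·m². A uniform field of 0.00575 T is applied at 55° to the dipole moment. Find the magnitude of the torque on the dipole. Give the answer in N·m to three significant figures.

τ ≈ 9.80×10⁻⁴ N·m

Torque on a magnetic dipole: τ = mB sinθ.
τ = (0.208)(0.00575)·sin55° = 9.797×10⁻⁴ N·m.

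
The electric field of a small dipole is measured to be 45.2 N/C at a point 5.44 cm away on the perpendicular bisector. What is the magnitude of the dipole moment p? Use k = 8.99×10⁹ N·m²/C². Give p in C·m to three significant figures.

In the equatorial plane E = kp/r³, so p = Er³/(k).
p = (45.2)·(0.0544)³ / (8.99×10⁹) = 8.094×10⁻¹³ C·m.

p ≈ 8.09×10⁻¹³ C·m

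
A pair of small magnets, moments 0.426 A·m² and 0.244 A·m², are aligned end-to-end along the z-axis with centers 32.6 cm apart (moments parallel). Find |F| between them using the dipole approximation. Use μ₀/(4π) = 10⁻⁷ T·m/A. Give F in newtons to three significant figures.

F ≈ 5.52×10⁻⁶ N

On-axis B of dipole 1: B = (μ₀/4π)·2m₁/r³. Force on dipole 2: F = m₂·dB/dr.
dB/dr = −(μ₀/4π)·6m₁/r⁴, so |F| = (μ₀/4π)·6m₁m₂/r⁴.
F = 6(10⁻⁷)(0.426)(0.244)/(0.326)⁴ = 5.522×10⁻⁶ N.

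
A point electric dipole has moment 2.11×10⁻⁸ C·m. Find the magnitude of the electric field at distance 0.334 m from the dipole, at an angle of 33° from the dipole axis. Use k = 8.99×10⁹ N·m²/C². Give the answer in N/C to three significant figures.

At angle θ the dipole field magnitude is E = (kp/r³)·√(1 + 3cos²θ).
kp/r³ = (8.99×10⁹)(2.11×10⁻⁸) / (0.334)³ = 5091 N/C.
√(1 + 3cos²33°) = √(1 + 3·0.7034) = √3.1101 ≈ 1.7635.
E ≈ 5091 × 1.764 = 8978 N/C.

E ≈ 8980 N/C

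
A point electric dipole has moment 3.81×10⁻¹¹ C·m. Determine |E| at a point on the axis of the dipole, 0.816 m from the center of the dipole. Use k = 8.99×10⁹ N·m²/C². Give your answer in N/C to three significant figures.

On the dipole axis E = 2kp/r³.
E = 2·(8.99×10⁹)(3.81×10⁻¹¹) / (0.816)³ = 1.261 N/C.

E ≈ 1.26 N/C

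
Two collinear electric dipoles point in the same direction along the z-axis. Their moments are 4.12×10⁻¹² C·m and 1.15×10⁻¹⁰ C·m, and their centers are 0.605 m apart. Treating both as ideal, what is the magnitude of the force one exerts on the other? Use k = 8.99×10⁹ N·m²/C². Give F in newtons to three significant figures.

On-axis field of dipole 1 at distance r: E = 2kp₁/r³. Force on dipole 2 is F = p₂·dE/dr (gradient along axis).
dE/dr = −6kp₁/r⁴, so |F| = 6kp₁p₂/r⁴ (attractive for aligned moments).
F = 6(8.99×10⁹)(4.12×10⁻¹²)(1.15×10⁻¹⁰)/(0.605)⁴ = 1.908×10⁻¹⁰ N.

F ≈ 1.91×10⁻¹⁰ N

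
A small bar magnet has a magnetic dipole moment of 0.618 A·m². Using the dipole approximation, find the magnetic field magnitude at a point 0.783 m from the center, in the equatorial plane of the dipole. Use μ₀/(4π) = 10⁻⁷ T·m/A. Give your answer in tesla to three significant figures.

B ≈ 1.29×10⁻⁷ T

In the equatorial plane B = (μ₀/4π)·m/r³ (half the axial value).
B = (10⁻⁷)·(0.618) / (0.783)³ = 1.287×10⁻⁷ T.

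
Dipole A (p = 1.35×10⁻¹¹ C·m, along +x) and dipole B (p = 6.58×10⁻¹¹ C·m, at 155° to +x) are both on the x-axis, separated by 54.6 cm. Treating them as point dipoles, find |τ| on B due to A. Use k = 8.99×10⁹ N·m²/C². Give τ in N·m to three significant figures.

τ ≈ 4.15×10⁻¹¹ N·m

The second dipole sits on the axis of the first, so the field there is axial: E₁ = 2kp₁/r³ along +x.
E₁ = 2(8.99×10⁹)(1.35×10⁻¹¹)/(0.546)³ = 1.491 N/C.
Torque on the second dipole: τ = p₂ E₁ sinθ.
τ = (6.58×10⁻¹¹)(1.491)·sin155° = 4.147×10⁻¹¹ N·m.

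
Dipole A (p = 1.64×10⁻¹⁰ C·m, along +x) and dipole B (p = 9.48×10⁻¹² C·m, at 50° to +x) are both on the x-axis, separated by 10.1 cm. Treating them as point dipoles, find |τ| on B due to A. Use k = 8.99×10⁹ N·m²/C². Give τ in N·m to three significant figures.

τ ≈ 2.08×10⁻⁸ N·m

The second dipole sits on the axis of the first, so the field there is axial: E₁ = 2kp₁/r³ along +x.
E₁ = 2(8.99×10⁹)(1.64×10⁻¹⁰)/(0.101)³ = 2862 N/C.
Torque on the second dipole: τ = p₂ E₁ sinθ.
τ = (9.48×10⁻¹²)(2862)·sin50° = 2.078×10⁻⁸ N·m.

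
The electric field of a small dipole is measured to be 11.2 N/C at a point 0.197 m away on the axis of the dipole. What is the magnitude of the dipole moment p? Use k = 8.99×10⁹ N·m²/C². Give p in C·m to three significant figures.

On axis E = 2kp/r³, so p = Er³/(2k).
p = (11.2)·(0.197)³ / (2·8.99×10⁹) = 4.762×10⁻¹² C·m.

p ≈ 4.76×10⁻¹² C·m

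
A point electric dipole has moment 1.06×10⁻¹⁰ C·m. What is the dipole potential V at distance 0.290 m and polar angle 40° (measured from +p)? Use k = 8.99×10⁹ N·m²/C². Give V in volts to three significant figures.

The dipole potential is V = kp cosθ / r².
V = (8.99×10⁹)(1.06×10⁻¹⁰)·cos40° / (0.290)² = 8.680 V.

V ≈ 8.68 V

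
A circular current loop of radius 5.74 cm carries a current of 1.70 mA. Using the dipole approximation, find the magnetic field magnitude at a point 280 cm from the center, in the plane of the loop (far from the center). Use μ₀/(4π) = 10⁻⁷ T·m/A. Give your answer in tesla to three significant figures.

Magnetic moment m = IA = Iπa² = (0.00170)·π·(0.0574)² = 1.76×10⁻⁵ A·m².
In the equatorial plane B = (μ₀/4π)·m/r³ (half the axial value).
B = (10⁻⁷)·(1.76×10⁻⁵) / (2.80)³ = 8.017×10⁻¹⁴ T.

B ≈ 8.02×10⁻¹⁴ T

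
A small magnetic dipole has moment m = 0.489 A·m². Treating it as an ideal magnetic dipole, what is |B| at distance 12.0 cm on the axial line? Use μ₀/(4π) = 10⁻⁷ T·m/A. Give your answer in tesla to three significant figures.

On axis B = (μ₀/4π)·2m/r³.
B = 2·(10⁻⁷)·(0.489) / (0.120)³ = 5.660×10⁻⁵ T.

B ≈ 5.66×10⁻⁵ T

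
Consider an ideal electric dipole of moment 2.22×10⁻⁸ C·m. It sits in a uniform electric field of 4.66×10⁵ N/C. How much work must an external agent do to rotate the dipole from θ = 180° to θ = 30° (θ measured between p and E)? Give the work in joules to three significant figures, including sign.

W ≈ -0.0193 J

W_ext = ΔU = U(θ₂) − U(θ₁) = −pE cosθ₂ − (−pE cosθ₁) = pE(cosθ₁ − cosθ₂).
W = (2.22×10⁻⁸)(4.66×10⁵)·(cos180° − cos30°) = (0.01035)·(-1.8660) = -0.01930 J.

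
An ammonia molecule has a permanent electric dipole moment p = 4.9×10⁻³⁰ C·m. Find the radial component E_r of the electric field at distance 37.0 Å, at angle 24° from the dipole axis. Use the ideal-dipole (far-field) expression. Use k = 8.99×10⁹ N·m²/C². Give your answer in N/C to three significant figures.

For a dipole, E_r = (2kp cosθ)/r³.
kp/r³ = (8.99×10⁹)(4.90×10⁻³⁰)/(3.70×10⁻⁹)³ = 8.697×10⁵ N/C.
E_r = 2·8.697×10⁵·cos24° = 1.589×10⁶ N/C.

E_r ≈ 1.59×10⁶ N/C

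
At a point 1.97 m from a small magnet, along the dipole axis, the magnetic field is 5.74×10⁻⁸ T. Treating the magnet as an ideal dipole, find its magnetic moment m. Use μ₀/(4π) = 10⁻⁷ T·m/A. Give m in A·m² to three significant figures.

On axis B = (μ₀/4π)·2m/r³, so m = Br³·4π/(μ₀·2).
m = (5.74×10⁻⁸)·(1.97)³ / (2·10⁻⁷) = 2.194 A·m².

m ≈ 2.19 A·m²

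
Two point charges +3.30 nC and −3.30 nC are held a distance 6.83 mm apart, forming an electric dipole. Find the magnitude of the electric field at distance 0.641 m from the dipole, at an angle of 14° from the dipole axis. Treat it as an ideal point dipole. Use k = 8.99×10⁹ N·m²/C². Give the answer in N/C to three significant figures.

E ≈ 1.50 N/C

Dipole moment p = qd = (3.30×10⁻⁹ C)(0.00683 m) = 2.254×10⁻¹¹ C·m.
At angle θ the dipole field magnitude is E = (kp/r³)·√(1 + 3cos²θ).
kp/r³ = (8.99×10⁹)(2.254×10⁻¹¹) / (0.641)³ = 0.7694 N/C.
√(1 + 3cos²14°) = √(1 + 3·0.9415) = √3.8244 ≈ 1.9556.
E ≈ 0.7694 × 1.956 = 1.505 N/C.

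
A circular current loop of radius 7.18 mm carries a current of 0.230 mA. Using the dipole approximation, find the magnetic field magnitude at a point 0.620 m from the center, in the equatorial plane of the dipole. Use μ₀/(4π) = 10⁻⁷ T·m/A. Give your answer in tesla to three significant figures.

B ≈ 1.56×10⁻¹⁴ T

Magnetic moment m = IA = Iπa² = (2.30×10⁻⁴)·π·(0.00718)² = 3.725×10⁻⁸ A·m².
In the equatorial plane B = (μ₀/4π)·m/r³ (half the axial value).
B = (10⁻⁷)·(3.725×10⁻⁸) / (0.620)³ = 1.563×10⁻¹⁴ T.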